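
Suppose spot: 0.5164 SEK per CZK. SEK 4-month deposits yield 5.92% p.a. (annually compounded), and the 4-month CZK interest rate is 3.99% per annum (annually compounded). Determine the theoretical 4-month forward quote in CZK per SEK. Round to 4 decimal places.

1.9246

T = 4/12 years.
Growth of 1 SEK over T: (1 + 0.0592)^(4/12) = 1.0193563.
Growth of 1 CZK over T: (1 + 0.0399)^(4/12) = 1.0131269.
Forward (SEK per CZK) = 0.5164 × 1.0193563 / 1.0131269 = 0.5195752.
Invert for CZK per SEK: 1 / 0.5195752 = 1.9246.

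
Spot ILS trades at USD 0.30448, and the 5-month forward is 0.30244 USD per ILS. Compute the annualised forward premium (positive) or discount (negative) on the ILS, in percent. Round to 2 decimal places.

T = 5/12 years.
ILS trades forward at -0.66999% vs spot over the period.
Annualise by dividing by T: -0.0066999 / (5/12) = -0.016080 → -1.61%.

-1.61%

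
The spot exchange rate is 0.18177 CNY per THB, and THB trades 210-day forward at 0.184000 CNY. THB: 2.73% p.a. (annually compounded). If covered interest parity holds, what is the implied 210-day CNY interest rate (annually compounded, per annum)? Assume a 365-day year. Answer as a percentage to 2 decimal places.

4.93%

T = 210/365 years.
CIP gives F = S · g_CNY/g_THB, so g_CNY/g_THB = 0.184/0.18177 = 1.0122683.
The THB side grows by (1 + 0.0273)^(210/365) = 1.015617.
So the CNY growth factor = 1.0280769.
Annualise: 1.0280769^(365/210) − 1 = 0.049305 = 4.93%.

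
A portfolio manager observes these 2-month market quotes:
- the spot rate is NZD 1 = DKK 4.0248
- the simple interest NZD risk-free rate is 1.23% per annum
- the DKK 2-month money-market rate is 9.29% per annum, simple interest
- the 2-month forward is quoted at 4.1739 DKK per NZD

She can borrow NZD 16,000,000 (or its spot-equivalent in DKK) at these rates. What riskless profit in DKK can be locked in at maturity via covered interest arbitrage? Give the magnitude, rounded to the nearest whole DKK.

DKK 1,525,427

T = 2/12 years.
Keep in NZD, deliver into the forward: 16,000,000·1.002050·4.1739 = DKK 66,919,303.92.
Swap to DKK now, deposit: 16,000,000·4.0248·1.0154833333 = DKK 65,393,877.12.
The quoted forward overvalues NZD, so borrow DKK, buy NZD at spot, deposit the NZD at 1.23%, and sell the proceeds forward at 4.1739.
Arbitrage profit = |66,919,303.92 − 65,393,877.12| = DKK 1,525,427.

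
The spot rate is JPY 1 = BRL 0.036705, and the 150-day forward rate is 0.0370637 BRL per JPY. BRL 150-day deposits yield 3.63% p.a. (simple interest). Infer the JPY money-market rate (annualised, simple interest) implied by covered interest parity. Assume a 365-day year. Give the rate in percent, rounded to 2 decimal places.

1.24%

T = 150/365 years.
F/S = 0.0370637/0.036705 = 1.0097725 = (growth of BRL) / (growth of JPY).
BRL growth factor: 1 + 0.0363×150/365 = 1.0149178.
So the JPY growth factor = 1.0050955.
(1.0050955 − 1)/T = 0.012399, i.e. 1.24%.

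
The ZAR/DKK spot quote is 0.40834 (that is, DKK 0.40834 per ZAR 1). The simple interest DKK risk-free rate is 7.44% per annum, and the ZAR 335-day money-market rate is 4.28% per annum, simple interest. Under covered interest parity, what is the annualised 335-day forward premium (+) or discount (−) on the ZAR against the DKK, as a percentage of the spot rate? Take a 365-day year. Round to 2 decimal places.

T = 335/365 years.
CIP forward (DKK per ZAR) = 0.40834 × 1.0682849/1.0392822 = 0.41973533.
(F − S)/S ÷ T = (0.41973533 − 0.40834)/0.40834/(335/365) = 0.030406 → 3.04%.

+3.04%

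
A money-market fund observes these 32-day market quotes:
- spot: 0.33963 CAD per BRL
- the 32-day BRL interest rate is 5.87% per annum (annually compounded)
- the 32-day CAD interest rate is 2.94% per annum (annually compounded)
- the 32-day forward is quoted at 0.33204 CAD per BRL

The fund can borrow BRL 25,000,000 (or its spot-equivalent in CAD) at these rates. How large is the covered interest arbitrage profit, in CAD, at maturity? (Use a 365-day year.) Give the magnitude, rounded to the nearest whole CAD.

T = 32/365 years.
Route A — deposit BRL, sell forward: 25,000,000 × 1.005013445 × 0.33204 = CAD 8,342,616.61.
Route B — convert at spot, deposit CAD: 25,000,000 × 0.33963 × 1.002543601 = CAD 8,512,347.08.
The quoted forward undervalues BRL, so borrow BRL, convert to CAD at spot, deposit the CAD at 2.94%, and buy BRL forward at 0.33204 to cover the loan.
The gap between the two covered legs is CAD 169,730.

CAD 169,730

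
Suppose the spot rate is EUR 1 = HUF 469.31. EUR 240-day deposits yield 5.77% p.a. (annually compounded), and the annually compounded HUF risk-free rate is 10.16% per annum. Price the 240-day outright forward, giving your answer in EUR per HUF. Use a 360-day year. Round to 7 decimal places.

T = 240/360 years.
Growth of 1 HUF over T: (1 + 0.1016)^(240/360) = 1.0666353.
EUR growth factor: (1 + 0.0577)^(240/360) = 1.0381059.
Forward (HUF per EUR) = 469.31 × 1.0666353 / 1.0381059 = 482.2077.
Quoted the other way: 1/482.2077 = 0.0020738 EUR per HUF.

0.0020738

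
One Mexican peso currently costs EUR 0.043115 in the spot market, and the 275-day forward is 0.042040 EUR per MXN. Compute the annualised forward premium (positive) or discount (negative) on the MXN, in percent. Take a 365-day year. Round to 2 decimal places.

T = 275/365 years.
(F − S)/S = (0.042040 − 0.043115)/0.043115 = -0.0249333.
×(1/T) gives -3.31% p.a.

-3.31%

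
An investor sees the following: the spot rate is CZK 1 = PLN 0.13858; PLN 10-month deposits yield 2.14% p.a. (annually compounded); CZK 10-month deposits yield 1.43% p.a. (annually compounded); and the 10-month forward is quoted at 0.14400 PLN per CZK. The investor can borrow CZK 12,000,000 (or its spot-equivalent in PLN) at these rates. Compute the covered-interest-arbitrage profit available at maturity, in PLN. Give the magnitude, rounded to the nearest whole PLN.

PLN 56,004

T = 10/12 years.
Keep in CZK, deliver into the forward: 12,000,000·1.011902544·0.14400 = PLN 1,748,567.60.
Swap to PLN now, deposit: 12,000,000·0.13858·1.017801792 = PLN 1,692,563.67.
The quoted forward overvalues CZK, so borrow PLN, buy CZK at spot, deposit the CZK at 1.43%, and sell the proceeds forward at 0.14400.
The gap between the two covered legs is PLN 56,004.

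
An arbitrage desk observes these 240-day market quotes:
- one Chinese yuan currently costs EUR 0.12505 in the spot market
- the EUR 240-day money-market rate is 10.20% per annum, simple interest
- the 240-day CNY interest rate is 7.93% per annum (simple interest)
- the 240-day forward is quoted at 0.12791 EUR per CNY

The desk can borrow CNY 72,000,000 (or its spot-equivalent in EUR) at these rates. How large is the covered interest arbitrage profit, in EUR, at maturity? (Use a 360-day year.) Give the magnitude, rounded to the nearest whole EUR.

EUR 80,552

T = 240/360 years.
Invest the CNY and cover forward: 72,000,000 × 1.052866667 × 0.12791 = EUR 9,696,396.63.
Convert at spot and invest in EUR: 72,000,000 × 0.12505 × 1.068000 = EUR 9,615,844.80.
The quoted forward overvalues CNY, so borrow EUR, buy CNY at spot, deposit the CNY at 7.93%, and sell the proceeds forward at 0.12791.
The gap between the two covered legs is EUR 80,552.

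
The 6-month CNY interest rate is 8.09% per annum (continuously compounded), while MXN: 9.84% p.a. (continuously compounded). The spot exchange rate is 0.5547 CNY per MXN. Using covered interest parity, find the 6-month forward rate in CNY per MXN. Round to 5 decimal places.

0.54987

T = 6/12 years.
CNY growth factor: e^(0.0809×6/12) = 1.0412792.
Growth of 1 MXN over T: e^(0.0984×6/12) = 1.0504304.
So F = 0.5547 × 1.0412792 / 1.0504304 = 0.5498675 (CNY/MXN).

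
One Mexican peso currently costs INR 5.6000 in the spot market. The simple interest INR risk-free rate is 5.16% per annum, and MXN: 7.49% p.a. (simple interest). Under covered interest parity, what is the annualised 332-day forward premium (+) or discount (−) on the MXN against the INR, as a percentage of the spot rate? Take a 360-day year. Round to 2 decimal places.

-2.18%

T = 332/360 years.
No-arbitrage forward: 5.6 × 1.0475867 / 1.0690744 = 5.4874436 INR/MXN.
(F − S)/S ÷ T = (5.4874436 − 5.6)/5.6/(332/360) = -0.021794 → -2.18%.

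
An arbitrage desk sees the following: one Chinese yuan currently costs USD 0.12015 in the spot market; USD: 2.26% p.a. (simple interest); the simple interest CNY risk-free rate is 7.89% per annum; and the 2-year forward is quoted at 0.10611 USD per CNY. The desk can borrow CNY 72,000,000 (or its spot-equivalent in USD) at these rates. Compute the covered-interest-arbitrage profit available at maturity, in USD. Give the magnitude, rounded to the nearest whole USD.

T = 2 years.
Route A — deposit CNY, sell forward: 72,000,000 × 1.157800 × 0.10611 = USD 8,845,499.38.
Route B — convert at spot, deposit USD: 72,000,000 × 0.12015 × 1.045200 = USD 9,041,816.16.
The quoted forward undervalues CNY, so borrow CNY, convert to USD at spot, deposit the USD at 2.26%, and buy CNY forward at 0.10611 to cover the loan.
Arbitrage profit = |8,845,499.38 − 9,041,816.16| = USD 196,317.

USD 196,317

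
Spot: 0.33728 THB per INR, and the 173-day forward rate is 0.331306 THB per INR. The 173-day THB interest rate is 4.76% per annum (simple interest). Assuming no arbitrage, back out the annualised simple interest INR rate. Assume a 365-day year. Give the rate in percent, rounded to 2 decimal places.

T = 173/365 years.
F/S = 0.331306/0.33728 = 0.9822877 = (growth of THB) / (growth of INR).
THB growth factor: 1 + 0.0476×173/365 = 1.0225611.
So the INR growth factor = 1.0409996.
(1.0409996 − 1)/T = 0.086502, i.e. 8.65%.

8.65%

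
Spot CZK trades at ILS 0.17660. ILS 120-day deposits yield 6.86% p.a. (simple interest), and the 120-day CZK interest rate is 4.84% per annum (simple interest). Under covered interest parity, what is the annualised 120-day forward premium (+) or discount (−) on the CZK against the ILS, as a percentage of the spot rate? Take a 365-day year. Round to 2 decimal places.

T = 120/365 years.
No-arbitrage forward: 0.1766 × 1.0225534 / 1.0159123 = 0.17775445 ILS/CZK.
Annualised premium = (F − S)/S × (1/T) = (0.17775445 − 0.1766)/0.1766 ÷ (120/365) = 1.99%.

+1.99%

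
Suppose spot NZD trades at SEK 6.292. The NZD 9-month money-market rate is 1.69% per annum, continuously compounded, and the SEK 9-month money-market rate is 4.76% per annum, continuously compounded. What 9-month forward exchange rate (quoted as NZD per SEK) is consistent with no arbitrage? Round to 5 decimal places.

T = 9/12 years.
SEK growth factor: e^(0.0476×9/12) = 1.0363449.
Growth of 1 NZD over T: e^(0.0169×9/12) = 1.0127557.
CIP: F = S · (grow SEK)/(grow NZD) = 6.292 × 1.0363449/1.0127557 = 6.438554 SEK per NZD.
Quoted the other way: 1/6.438554 = 0.15531 NZD per SEK.

0.15531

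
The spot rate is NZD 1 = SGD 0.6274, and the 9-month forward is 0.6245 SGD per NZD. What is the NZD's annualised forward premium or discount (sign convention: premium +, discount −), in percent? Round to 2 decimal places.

T = 9/12 years.
(F − S)/S = (0.6245 − 0.6274)/0.6274 = -0.0046223.
Per annum: -0.0046223 / (9/12) = -0.006163 = -0.62%.

-0.62%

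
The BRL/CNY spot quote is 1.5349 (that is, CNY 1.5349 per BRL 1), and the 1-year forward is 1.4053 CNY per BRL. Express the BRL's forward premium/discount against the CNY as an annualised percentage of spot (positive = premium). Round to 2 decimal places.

T = 1 year.
(F − S)/S = (1.4053 − 1.5349)/1.5349 = -0.0844355.
Per annum: -0.0844355 / 1 = -0.084435 = -8.44%.

-8.44%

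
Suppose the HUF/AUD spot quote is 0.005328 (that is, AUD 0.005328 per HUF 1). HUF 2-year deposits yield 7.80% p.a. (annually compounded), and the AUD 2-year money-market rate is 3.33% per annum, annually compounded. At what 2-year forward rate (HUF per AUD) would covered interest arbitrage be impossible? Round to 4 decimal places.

T = 2 years.
Growth of 1 AUD over T: (1 + 0.0333)^2 = 1.06770889.
HUF growth factor: (1 + 0.0780)^2 = 1.162084.
CIP: F = S · (grow AUD)/(grow HUF) = 0.005328 × 1.06770889/1.162084 = 0.00489530272 AUD per HUF.
Quoted the other way: 1/0.00489530272 = 204.2775 HUF per AUD.

204.2775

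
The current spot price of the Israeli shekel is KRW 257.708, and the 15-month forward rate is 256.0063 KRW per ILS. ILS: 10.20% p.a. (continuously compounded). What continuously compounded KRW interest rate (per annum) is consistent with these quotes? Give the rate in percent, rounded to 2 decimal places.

9.67%

T = 15/12 years.
By CIP, F/S equals the KRW-to-ILS growth ratio: 256.0063/257.708 = 0.9933968.
The ILS side grows by e^(0.1020×15/12) = 1.1359849.
That pins the KRW growth at 1.1284838.
r = ln(1.1284838)/(15/12) = 0.096700 → 9.67%.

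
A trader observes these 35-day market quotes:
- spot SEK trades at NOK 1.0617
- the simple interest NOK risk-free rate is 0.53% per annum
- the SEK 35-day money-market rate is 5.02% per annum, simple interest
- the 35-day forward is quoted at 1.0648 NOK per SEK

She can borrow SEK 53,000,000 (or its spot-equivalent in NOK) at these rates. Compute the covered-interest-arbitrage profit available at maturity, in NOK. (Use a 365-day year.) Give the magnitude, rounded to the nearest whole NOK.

NOK 407,361

T = 35/365 years.
Keep in SEK, deliver into the forward: 53,000,000·1.0048136986·1.0648 = NOK 56,706,058.19.
Swap to NOK now, deposit: 53,000,000·1.0617·1.0005082192 = NOK 56,298,697.55.
The quoted forward overvalues SEK, so borrow NOK, buy SEK at spot, deposit the SEK at 5.02%, and sell the proceeds forward at 1.0648.
Arbitrage profit = |56,706,058.19 − 56,298,697.55| = NOK 407,361.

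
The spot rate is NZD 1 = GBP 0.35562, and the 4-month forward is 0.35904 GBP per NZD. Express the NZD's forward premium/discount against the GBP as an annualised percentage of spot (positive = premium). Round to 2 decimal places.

+2.89%

T = 4/12 years.
(F − S)/S = (0.35904 − 0.35562)/0.35562 = 0.0096170.
×(1/T) gives 2.89% p.a.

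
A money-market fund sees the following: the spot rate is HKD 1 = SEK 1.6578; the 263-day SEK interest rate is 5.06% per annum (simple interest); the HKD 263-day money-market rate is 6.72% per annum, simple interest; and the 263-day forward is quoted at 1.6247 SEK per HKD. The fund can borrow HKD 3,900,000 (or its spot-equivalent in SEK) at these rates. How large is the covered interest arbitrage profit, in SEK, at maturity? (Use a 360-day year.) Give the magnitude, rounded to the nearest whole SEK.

SEK 57,020

T = 263/360 years.
Invest the HKD and cover forward: 3,900,000 × 1.049093333 × 1.6247 = SEK 6,647,401.56.
Convert at spot and invest in SEK: 3,900,000 × 1.6578 × 1.036966111 = SEK 6,704,421.43.
The quoted forward undervalues HKD, so borrow HKD, convert to SEK at spot, deposit the SEK at 5.06%, and buy HKD forward at 1.6247 to cover the loan.
Arbitrage profit = |6,647,401.56 − 6,704,421.43| = SEK 57,020.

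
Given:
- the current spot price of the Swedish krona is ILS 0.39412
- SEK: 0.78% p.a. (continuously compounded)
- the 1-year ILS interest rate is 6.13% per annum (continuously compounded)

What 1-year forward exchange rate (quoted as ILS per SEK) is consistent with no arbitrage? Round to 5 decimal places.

T = 1 year.
ILS accumulates by e^(0.0613×1) = 1.0632178.
SEK accumulates by e^(0.0078×1) = 1.0078305.
So F = 0.39412 × 1.0632178 / 1.0078305 = 0.4157796 (ILS/SEK).

0.41578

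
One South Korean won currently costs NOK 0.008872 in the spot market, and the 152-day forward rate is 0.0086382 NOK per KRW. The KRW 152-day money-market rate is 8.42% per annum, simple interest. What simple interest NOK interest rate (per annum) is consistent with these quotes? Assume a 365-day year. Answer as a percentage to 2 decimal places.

T = 152/365 years.
F/S = 0.0086382/0.008872 = 0.9736474 = (growth of NOK) / (growth of KRW).
KRW growth factor: 1 + 0.0842×152/365 = 1.0350641.
Hence g_NOK = 1.0077875.
r = (1.0077875 − 1)/(152/365) = 0.018700 → 1.87%.

1.87%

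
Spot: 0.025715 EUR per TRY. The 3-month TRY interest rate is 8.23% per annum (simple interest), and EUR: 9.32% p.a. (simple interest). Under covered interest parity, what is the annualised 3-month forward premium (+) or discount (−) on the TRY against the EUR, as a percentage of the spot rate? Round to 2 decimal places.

T = 3/12 years.
F = S · g_EUR/g_TRY = 0.025715 × 1.023300/1.020575 = 0.025783661.
Annualised premium = (F − S)/S × (1/T) = (0.025783661 − 0.025715)/0.025715 ÷ (3/12) = 1.07%.

+1.07%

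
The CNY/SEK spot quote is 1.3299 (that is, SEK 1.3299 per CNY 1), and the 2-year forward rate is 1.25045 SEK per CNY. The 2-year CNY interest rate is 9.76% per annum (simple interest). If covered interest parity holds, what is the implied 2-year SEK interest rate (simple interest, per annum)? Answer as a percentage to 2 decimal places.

T = 2 years.
By CIP, F/S equals the SEK-to-CNY growth ratio: 1.25045/1.3299 = 0.9402587.
The CNY side grows by 1 + 0.0976×2 = 1.195200.
So the SEK growth factor = 1.1237972.
(1.1237972 − 1)/T = 0.061899, i.e. 6.19%.

6.19%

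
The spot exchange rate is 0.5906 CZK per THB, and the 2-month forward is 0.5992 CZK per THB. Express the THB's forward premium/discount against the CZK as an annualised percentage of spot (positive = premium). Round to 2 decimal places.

+8.74%

T = 2/12 years.
(F − S)/S = (0.5992 − 0.5906)/0.5906 = 0.0145615.
Annualise by dividing by T: 0.0145615 / (2/12) = 0.087369 → 8.74%.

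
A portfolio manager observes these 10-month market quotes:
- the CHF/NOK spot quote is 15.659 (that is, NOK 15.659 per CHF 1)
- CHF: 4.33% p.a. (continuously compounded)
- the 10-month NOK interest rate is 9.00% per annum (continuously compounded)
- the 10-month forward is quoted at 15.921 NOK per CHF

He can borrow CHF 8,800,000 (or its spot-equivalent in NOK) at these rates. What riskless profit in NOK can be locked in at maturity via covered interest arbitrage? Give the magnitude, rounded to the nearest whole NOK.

T = 10/12 years.
Invest the CHF and cover forward: 8,800,000 × 1.03674223808 × 15.921 = NOK 145,252,563.92.
Convert at spot and invest in NOK: 8,800,000 × 15.659 × 1.07788415088 = NOK 148,531,573.68.
The quoted forward undervalues CHF, so borrow CHF, convert to NOK at spot, deposit the NOK at 9.00%, and buy CHF forward at 15.921 to cover the loan.
The gap between the two covered legs is NOK 3,279,010.

NOK 3,279,010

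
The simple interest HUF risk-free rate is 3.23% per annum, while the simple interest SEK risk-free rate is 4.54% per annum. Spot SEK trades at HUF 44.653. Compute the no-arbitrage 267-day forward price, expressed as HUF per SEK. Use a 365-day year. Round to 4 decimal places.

T = 267/365 years.
HUF growth factor: 1 + 0.0323×267/365 = 1.02362767.
Growth of 1 SEK over T: 1 + 0.0454×267/365 = 1.03321041.
CIP: F = S · (grow HUF)/(grow SEK) = 44.653 × 1.02362767/1.03321041 = 44.238856 HUF per SEK.

44.2389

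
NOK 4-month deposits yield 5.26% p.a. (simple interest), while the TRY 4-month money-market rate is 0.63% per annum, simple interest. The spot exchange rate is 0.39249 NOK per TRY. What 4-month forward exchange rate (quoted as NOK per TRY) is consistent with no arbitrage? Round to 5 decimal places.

T = 4/12 years.
NOK growth factor: 1 + 0.0526×4/12 = 1.0175333.
Growth of 1 TRY over T: 1 + 0.0063×4/12 = 1.002100.
CIP: F = S · (grow NOK)/(grow TRY) = 0.39249 × 1.0175333/1.002100 = 0.3985347 NOK per TRY.

0.39853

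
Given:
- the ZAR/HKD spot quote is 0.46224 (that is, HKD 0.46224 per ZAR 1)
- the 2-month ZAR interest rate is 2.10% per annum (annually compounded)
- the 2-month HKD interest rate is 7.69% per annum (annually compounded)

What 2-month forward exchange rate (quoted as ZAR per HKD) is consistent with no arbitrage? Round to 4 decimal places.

2.1442

T = 2/12 years.
HKD accumulates by (1 + 0.0769)^(2/12) = 1.0124243.
Growth of 1 ZAR over T: (1 + 0.0210)^(2/12) = 1.0034698.
CIP: F = S · (grow HKD)/(grow ZAR) = 0.46224 × 1.0124243/1.0034698 = 0.4663648 HKD per ZAR.
Invert for ZAR per HKD: 1 / 0.4663648 = 2.1442.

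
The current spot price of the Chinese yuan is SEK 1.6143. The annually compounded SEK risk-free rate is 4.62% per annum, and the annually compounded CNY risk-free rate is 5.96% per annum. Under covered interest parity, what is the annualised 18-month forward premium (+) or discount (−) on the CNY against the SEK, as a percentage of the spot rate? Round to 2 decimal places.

-1.26%

T = 18/12 years.
CIP forward (SEK per CNY) = 1.6143 × 1.0700944/1.0907191 = 1.5837748.
(F − S)/S ÷ T = (1.5837748 − 1.6143)/1.6143/(18/12) = -0.012606 → -1.26%.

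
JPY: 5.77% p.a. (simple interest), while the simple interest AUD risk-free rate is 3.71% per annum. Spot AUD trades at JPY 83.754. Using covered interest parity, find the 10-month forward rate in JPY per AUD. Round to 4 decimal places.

T = 10/12 years.
JPY accumulates by 1 + 0.0577×10/12 = 1.04808333.
AUD accumulates by 1 + 0.0371×10/12 = 1.03091667.
Forward (JPY per AUD) = 83.754 × 1.04808333 / 1.03091667 = 85.148658.

85.1487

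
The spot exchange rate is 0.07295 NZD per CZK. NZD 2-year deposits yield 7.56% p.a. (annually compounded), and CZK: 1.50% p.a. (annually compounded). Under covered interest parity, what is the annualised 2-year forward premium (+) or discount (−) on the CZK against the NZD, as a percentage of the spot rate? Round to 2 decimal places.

+6.15%

T = 2 years.
F = S · g_NZD/g_CZK = 0.07295 × 1.1569154/1.030225 = 0.08192092.
Annualised premium = (F − S)/S × (1/T) = (0.08192092 − 0.07295)/0.07295 ÷ 2 = 6.15%.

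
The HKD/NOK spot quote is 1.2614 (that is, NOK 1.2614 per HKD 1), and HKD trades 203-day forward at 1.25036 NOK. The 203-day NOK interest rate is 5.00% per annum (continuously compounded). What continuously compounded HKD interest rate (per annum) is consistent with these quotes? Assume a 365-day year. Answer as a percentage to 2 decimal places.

T = 203/365 years.
CIP gives F = S · g_NOK/g_HKD, so g_NOK/g_HKD = 1.25036/1.2614 = 0.9912478.
The NOK side grows by e^(0.0500×203/365) = 1.0281985.
That pins the HKD growth at 1.037277.
r = ln(1.037277)/(203/365) = 0.065806 → 6.58%.

6.58%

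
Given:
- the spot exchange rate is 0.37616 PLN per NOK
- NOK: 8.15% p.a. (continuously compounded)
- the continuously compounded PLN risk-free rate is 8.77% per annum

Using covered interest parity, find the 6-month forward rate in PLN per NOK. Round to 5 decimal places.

0.37733

T = 6/12 years.
PLN accumulates by e^(0.0877×6/12) = 1.0448256.
NOK accumulates by e^(0.0815×6/12) = 1.0415917.
CIP: F = S · (grow PLN)/(grow NOK) = 0.37616 × 1.0448256/1.0415917 = 0.3773279 PLN per NOK.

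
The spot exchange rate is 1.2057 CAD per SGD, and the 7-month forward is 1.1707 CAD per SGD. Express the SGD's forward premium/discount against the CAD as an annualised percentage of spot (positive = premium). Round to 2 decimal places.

-4.98%

T = 7/12 years.
SGD trades forward at -2.90288% vs spot over the period.
×(1/T) gives -4.98% p.a.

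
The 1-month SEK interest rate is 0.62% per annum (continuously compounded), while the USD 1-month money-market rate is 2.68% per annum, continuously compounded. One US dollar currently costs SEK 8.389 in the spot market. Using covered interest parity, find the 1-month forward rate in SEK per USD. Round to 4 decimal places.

8.3746

T = 1/12 years.
SEK growth factor: e^(0.0062×1/12) = 1.0005168.
USD growth factor: e^(0.0268×1/12) = 1.0022358.
So F = 8.389 × 1.0005168 / 1.0022358 = 8.374611 (SEK/USD).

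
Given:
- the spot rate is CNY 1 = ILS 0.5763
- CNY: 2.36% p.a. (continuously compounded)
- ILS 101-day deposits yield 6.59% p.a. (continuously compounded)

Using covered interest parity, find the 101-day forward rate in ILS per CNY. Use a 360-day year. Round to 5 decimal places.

0.58318

T = 101/360 years.
ILS accumulates by e^(0.0659×101/360) = 1.0186606.
CNY accumulates by e^(0.0236×101/360) = 1.0066431.
So F = 0.5763 × 1.0186606 / 1.0066431 = 0.5831800 (ILS/CNY).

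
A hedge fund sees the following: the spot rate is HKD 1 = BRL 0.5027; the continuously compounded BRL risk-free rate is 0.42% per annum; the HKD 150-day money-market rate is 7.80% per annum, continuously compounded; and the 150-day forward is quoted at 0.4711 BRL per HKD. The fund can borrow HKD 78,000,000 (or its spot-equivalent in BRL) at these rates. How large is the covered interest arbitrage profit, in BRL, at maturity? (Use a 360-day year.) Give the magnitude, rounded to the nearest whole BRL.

BRL 1,319,622

T = 150/360 years.
Keep in HKD, deliver into the forward: 78,000,000·1.0330338931·0.4711 = BRL 37,959,656.83.
Swap to BRL now, deposit: 78,000,000·0.5027·1.0017515321 = BRL 39,279,278.62.
The quoted forward undervalues HKD, so borrow HKD, convert to BRL at spot, deposit the BRL at 0.42%, and buy HKD forward at 0.4711 to cover the loan.
Arbitrage profit = |37,959,656.83 − 39,279,278.62| = BRL 1,319,622.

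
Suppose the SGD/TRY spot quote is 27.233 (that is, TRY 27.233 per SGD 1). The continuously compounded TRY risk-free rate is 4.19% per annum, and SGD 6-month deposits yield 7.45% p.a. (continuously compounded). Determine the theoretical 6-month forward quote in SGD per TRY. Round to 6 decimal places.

0.037324

T = 6/12 years.
TRY accumulates by e^(0.0419×6/12) = 1.021171.
Growth of 1 SGD over T: e^(0.0745×6/12) = 1.0379525.
Forward (TRY per SGD) = 27.233 × 1.021171 / 1.0379525 = 26.79270.
Quoted the other way: 1/26.79270 = 0.037324 SGD per TRY.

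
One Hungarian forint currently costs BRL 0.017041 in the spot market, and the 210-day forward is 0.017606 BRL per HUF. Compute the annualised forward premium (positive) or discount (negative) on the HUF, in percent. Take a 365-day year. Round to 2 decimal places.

+5.76%

T = 210/365 years.
HUF trades forward at +3.31553% vs spot over the period.
Annualise by dividing by T: 0.0331553 / (210/365) = 0.057627 → 5.76%.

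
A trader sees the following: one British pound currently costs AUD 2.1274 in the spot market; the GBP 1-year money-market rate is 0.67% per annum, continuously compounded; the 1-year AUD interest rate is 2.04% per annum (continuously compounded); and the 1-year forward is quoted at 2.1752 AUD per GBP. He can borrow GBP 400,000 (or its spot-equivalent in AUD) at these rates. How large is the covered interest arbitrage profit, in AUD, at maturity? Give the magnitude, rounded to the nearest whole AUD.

AUD 7,431

T = 1 year.
Route A — deposit GBP, sell forward: 400,000 × 1.0067225 × 2.1752 = AUD 875,929.11.
Route B — convert at spot, deposit AUD: 400,000 × 2.1274 × 1.0206095 = AUD 868,497.86.
The quoted forward overvalues GBP, so borrow AUD, buy GBP at spot, deposit the GBP at 0.67%, and sell the proceeds forward at 2.1752.
Arbitrage profit = |875,929.11 − 868,497.86| = AUD 7,431.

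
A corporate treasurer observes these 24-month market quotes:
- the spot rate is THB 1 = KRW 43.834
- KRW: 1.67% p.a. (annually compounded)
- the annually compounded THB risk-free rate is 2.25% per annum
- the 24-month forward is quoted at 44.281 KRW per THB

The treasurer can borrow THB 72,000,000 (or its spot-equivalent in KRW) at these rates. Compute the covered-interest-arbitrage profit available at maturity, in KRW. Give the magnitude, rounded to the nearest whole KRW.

T = 2 years.
Keep in THB, deliver into the forward: 72,000,000·1.04550625·44.281 = KRW 3,333,316,482.45.
Swap to KRW now, deposit: 72,000,000·43.834·1.03367889 = KRW 3,262,340,193.43.
The quoted forward overvalues THB, so borrow KRW, buy THB at spot, deposit the THB at 2.25%, and sell the proceeds forward at 44.281.
Arbitrage profit = |3,333,316,482.45 − 3,262,340,193.43| = KRW 70,976,289.

KRW 70,976,289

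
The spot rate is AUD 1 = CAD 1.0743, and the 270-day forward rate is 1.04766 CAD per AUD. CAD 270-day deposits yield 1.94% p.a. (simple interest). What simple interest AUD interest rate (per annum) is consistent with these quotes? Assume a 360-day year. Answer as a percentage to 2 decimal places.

5.38%

T = 270/360 years.
CIP gives F = S · g_CAD/g_AUD, so g_CAD/g_AUD = 1.04766/1.0743 = 0.9752025.
The CAD side grows by 1 + 0.0194×270/360 = 1.014550.
Hence g_AUD = 1.040348.
r = (1.040348 − 1)/(270/360) = 0.053797 → 5.38%.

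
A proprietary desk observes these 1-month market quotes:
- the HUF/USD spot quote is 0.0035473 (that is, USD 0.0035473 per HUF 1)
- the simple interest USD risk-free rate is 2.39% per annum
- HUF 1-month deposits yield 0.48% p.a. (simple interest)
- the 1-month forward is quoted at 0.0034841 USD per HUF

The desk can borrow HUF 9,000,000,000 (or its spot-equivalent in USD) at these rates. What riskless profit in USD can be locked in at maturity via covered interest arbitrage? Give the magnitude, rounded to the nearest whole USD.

T = 1/12 years.
Keep in HUF, deliver into the forward: 9,000,000,000·1.000400·0.0034841 = USD 31,369,442.76.
Swap to USD now, deposit: 9,000,000,000·0.0035473·1.0019916667 = USD 31,989,285.35.
The quoted forward undervalues HUF, so borrow HUF, convert to USD at spot, deposit the USD at 2.39%, and buy HUF forward at 0.0034841 to cover the loan.
Profit = 31,989,285.35 − 31,369,442.76 = USD 619,843.

USD 619,843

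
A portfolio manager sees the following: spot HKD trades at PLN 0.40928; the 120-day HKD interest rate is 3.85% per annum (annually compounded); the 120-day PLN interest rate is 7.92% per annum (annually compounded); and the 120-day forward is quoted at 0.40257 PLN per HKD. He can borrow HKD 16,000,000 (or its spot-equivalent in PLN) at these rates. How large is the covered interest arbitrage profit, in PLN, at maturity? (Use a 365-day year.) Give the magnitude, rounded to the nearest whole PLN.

PLN 193,032

T = 120/365 years.
Invest the HKD and cover forward: 16,000,000 × 1.012497403 × 0.40257 = PLN 6,521,617.27.
Convert at spot and invest in PLN: 16,000,000 × 0.40928 × 1.025375245 = PLN 6,714,649.28.
The quoted forward undervalues HKD, so borrow HKD, convert to PLN at spot, deposit the PLN at 7.92%, and buy HKD forward at 0.40257 to cover the loan.
Arbitrage profit = |6,521,617.27 − 6,714,649.28| = PLN 193,032.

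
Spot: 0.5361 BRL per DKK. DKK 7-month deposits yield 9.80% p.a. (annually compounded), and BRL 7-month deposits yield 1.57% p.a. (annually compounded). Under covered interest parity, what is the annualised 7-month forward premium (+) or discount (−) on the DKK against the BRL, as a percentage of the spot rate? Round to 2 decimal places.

T = 7/12 years.
F = S · g_BRL/g_DKK = 0.5361 × 1.0091286/1.0560505 = 0.5122803.
(F − S)/S ÷ T = (0.5122803 − 0.5361)/0.5361/(7/12) = -0.076168 → -7.62%.

-7.62%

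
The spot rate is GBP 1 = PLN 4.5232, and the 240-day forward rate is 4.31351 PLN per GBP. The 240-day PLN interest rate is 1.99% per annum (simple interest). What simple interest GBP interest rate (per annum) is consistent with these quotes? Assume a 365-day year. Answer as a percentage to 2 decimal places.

9.48%

T = 240/365 years.
F/S = 4.31351/4.5232 = 0.9536412 = (growth of PLN) / (growth of GBP).
The PLN side grows by 1 + 0.0199×240/365 = 1.0130849.
That pins the GBP growth at 1.0623334.
r = (1.0623334 − 1)/(240/365) = 0.094799 → 9.48%.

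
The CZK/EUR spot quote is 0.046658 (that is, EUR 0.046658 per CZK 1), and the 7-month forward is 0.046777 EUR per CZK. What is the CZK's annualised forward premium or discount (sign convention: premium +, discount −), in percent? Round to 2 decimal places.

T = 7/12 years.
(F − S)/S = (0.046777 − 0.046658)/0.046658 = 0.0025505.
Per annum: 0.0025505 / (7/12) = 0.004372 = 0.44%.

+0.44%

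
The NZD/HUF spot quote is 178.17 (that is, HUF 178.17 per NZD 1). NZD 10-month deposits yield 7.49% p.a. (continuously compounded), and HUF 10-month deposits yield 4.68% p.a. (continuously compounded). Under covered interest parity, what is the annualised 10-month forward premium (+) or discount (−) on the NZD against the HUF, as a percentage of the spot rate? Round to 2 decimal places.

-2.78%

T = 10/12 years.
No-arbitrage forward: 178.17 × 1.0397705 / 1.0644058 = 174.04632 HUF/NZD.
Annualised premium = (F − S)/S × (1/T) = (174.04632 − 178.17)/178.17 ÷ (10/12) = -2.78%.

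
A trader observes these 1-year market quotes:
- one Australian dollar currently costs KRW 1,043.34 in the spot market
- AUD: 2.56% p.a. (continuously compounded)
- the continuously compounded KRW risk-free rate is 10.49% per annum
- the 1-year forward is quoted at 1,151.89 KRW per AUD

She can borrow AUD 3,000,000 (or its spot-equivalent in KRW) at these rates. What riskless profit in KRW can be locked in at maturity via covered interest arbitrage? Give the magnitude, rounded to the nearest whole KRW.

KRW 69,078,443

T = 1 year.
Invest the AUD and cover forward: 3,000,000 × 1.02593049419 × 1151.89 = KRW 3,545,277,230.86.
Convert at spot and invest in KRW: 3,000,000 × 1043.34 × 1.110599544848 = KRW 3,476,198,787.37.
The quoted forward overvalues AUD, so borrow KRW, buy AUD at spot, deposit the AUD at 2.56%, and sell the proceeds forward at 1,151.89.
The gap between the two covered legs is KRW 69,078,443.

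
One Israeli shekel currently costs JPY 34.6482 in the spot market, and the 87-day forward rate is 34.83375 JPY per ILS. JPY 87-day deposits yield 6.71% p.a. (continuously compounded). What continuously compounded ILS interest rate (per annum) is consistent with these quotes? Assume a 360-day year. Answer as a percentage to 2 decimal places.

T = 87/360 years.
F/S = 34.83375/34.6482 = 1.0053553 = (growth of JPY) / (growth of ILS).
The JPY side grows by e^(0.0671×87/360) = 1.016348.
So the ILS growth factor = 1.0109341.
Take logs: ln 1.0109341 / (87/360) = 0.044999, so 4.50%.

4.50%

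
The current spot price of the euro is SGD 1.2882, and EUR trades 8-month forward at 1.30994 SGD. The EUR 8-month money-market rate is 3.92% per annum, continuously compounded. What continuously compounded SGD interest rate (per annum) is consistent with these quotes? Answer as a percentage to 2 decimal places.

T = 8/12 years.
F/S = 1.30994/1.2882 = 1.0168763 = (growth of SGD) / (growth of EUR).
The EUR side grows by e^(0.0392×8/12) = 1.0264778.
So the SGD growth factor = 1.0438009.
Take logs: ln 1.0438009 / (8/12) = 0.064303, so 6.43%.

6.43%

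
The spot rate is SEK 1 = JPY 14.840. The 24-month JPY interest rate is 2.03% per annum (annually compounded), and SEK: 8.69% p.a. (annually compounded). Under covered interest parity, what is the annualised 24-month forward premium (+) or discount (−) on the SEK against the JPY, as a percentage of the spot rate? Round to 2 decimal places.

-5.94%

T = 2 years.
CIP forward (JPY per SEK) = 14.84 × 1.0410121/1.1813516 = 13.077072.
(F − S)/S ÷ T = (13.077072 − 14.84)/14.84/2 = -0.059398 → -5.94%.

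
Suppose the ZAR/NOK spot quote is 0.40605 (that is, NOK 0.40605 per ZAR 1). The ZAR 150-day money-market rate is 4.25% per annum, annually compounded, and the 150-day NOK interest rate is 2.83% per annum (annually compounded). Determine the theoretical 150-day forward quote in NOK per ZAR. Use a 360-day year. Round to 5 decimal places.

0.40374

T = 150/360 years.
Growth of 1 NOK over T: (1 + 0.0283)^(150/360) = 1.0116958.
ZAR growth factor: (1 + 0.0425)^(150/360) = 1.0174936.
CIP: F = S · (grow NOK)/(grow ZAR) = 0.40605 × 1.0116958/1.0174936 = 0.4037363 NOK per ZAR.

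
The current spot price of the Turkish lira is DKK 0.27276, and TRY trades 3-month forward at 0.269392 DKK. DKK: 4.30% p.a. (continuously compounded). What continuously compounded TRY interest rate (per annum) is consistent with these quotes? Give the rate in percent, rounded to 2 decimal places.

9.27%

T = 3/12 years.
F/S = 0.269392/0.27276 = 0.9876521 = (growth of DKK) / (growth of TRY).
DKK growth factor: e^(0.0430×3/12) = 1.010808.
That pins the TRY growth at 1.0234454.
Take logs: ln 1.0234454 / (3/12) = 0.092699, so 9.27%.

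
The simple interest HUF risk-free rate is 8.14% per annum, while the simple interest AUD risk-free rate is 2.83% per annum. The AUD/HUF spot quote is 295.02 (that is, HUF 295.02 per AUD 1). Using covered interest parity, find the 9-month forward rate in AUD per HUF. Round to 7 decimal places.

0.0032624

T = 9/12 years.
HUF accumulates by 1 + 0.0814×9/12 = 1.061050.
Growth of 1 AUD over T: 1 + 0.0283×9/12 = 1.021225.
CIP: F = S · (grow HUF)/(grow AUD) = 295.02 × 1.061050/1.021225 = 306.5250 HUF per AUD.
Invert for AUD per HUF: 1 / 306.5250 = 0.0032624.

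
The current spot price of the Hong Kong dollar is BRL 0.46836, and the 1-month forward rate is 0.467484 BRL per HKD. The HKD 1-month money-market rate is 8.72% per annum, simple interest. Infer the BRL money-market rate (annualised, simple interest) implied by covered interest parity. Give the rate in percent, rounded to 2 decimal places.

6.46%

T = 1/12 years.
By CIP, F/S equals the BRL-to-HKD growth ratio: 0.467484/0.46836 = 0.9981296.
The HKD side grows by 1 + 0.0872×1/12 = 1.0072667.
Hence g_BRL = 1.0053827.
r = (1.0053827 − 1)/(1/12) = 0.064592 → 6.46%.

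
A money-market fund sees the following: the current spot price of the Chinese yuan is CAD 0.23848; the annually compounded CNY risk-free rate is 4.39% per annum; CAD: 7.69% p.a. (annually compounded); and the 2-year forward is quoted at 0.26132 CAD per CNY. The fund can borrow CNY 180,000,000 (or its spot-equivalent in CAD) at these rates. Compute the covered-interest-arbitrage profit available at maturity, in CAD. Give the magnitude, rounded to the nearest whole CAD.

T = 2 years.
Route A — deposit CNY, sell forward: 180,000,000 × 1.08972721 × 0.26132 = CAD 51,258,152.61.
Route B — convert at spot, deposit CAD: 180,000,000 × 0.23848 × 1.15971361 = CAD 49,782,330.31.
The quoted forward overvalues CNY, so borrow CAD, buy CNY at spot, deposit the CNY at 4.39%, and sell the proceeds forward at 0.26132.
Arbitrage profit = |51,258,152.61 − 49,782,330.31| = CAD 1,475,822.

CAD 1,475,822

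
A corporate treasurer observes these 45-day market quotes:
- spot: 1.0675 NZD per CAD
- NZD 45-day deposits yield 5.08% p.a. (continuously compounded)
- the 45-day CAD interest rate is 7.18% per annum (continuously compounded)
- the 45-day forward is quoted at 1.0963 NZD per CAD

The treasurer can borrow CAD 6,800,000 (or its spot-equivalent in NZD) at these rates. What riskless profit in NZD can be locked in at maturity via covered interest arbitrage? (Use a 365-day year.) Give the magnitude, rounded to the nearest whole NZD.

NZD 216,518

T = 45/365 years.
Route A — deposit CAD, sell forward: 6,800,000 × 1.00889135 × 1.0963 = NZD 7,521,123.59.
Route B — convert at spot, deposit NZD: 6,800,000 × 1.0675 × 1.006282667 = NZD 7,304,605.88.
The quoted forward overvalues CAD, so borrow NZD, buy CAD at spot, deposit the CAD at 7.18%, and sell the proceeds forward at 1.0963.
Arbitrage profit = |7,521,123.59 − 7,304,605.88| = NZD 216,518.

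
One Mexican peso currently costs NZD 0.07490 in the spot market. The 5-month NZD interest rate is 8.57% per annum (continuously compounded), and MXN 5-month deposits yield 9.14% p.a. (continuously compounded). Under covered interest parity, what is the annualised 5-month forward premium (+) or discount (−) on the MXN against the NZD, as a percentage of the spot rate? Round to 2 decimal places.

-0.57%

T = 5/12 years.
F = S · g_NZD/g_MXN = 0.0749 × 1.0363535/1.0388178 = 0.07472232.
(F − S)/S ÷ T = (0.07472232 − 0.0749)/0.0749/(5/12) = -0.005693 → -0.57%.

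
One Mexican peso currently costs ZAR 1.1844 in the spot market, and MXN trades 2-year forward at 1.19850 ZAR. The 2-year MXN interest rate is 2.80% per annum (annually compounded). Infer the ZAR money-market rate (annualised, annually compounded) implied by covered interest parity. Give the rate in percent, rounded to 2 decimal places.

3.41%

T = 2 years.
F/S = 1.1985/1.1844 = 1.0119048 = (growth of ZAR) / (growth of MXN).
The MXN side grows by (1 + 0.0280)^2 = 1.056784.
That pins the ZAR growth at 1.0693648.
Annualise: 1.0693648^(1/2) − 1 = 0.034101 = 3.41%.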